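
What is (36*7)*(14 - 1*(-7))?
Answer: 5292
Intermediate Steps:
(36*7)*(14 - 1*(-7)) = 252*(14 + 7) = 252*21 = 5292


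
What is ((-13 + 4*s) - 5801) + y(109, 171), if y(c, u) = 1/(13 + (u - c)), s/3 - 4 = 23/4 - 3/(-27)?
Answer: -427174/75 ≈ -5695.7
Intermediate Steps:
s = 355/12 (s = 12 + 3*(23/4 - 3/(-27)) = 12 + 3*(23*(¼) - 3*(-1/27)) = 12 + 3*(23/4 + ⅑) = 12 + 3*(211/36) = 12 + 211/12 = 355/12 ≈ 29.583)
y(c, u) = 1/(13 + u - c)
((-13 + 4*s) - 5801) + y(109, 171) = ((-13 + 4*(355/12)) - 5801) + 1/(13 + 171 - 1*109) = ((-13 + 355/3) - 5801) + 1/(13 + 171 - 109) = (316/3 - 5801) + 1/75 = -17087/3 + 1/75 = -427174/75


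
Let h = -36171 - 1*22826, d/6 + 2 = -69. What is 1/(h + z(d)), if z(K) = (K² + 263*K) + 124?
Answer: 1/10565 ≈ 9.4652e-5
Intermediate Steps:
d = -426 (d = -12 + 6*(-69) = -12 - 414 = -426)
z(K) = 124 + K² + 263*K
h = -58997 (h = -36171 - 22826 = -58997)
1/(h + z(d)) = 1/(-58997 + (124 + (-426)² + 263*(-426))) = 1/(-58997 + (124 + 181476 - 112038)) = 1/(-58997 + 69562) = 1/10565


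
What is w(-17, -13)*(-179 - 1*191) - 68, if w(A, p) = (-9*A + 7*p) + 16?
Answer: -28928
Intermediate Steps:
w(A, p) = 16 - 9*A + 7*p
w(-17, -13)*(-179 - 1*191) - 68 = (16 - 9*(-17) + 7*(-13))*(-179 - 1*191) - 68 = (16 + 153 - 91)*(-179 - 191) - 68 = 78*(-370) - 68 = -28860 - 68 = -28928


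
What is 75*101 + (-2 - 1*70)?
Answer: 7503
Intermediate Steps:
75*101 + (-2 - 1*70) = 7575 + (-2 - 70) = 7575 - 72 = 7503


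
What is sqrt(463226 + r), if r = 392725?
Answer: sqrt(855951) ≈ 925.18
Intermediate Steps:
sqrt(463226 + r) = sqrt(463226 + 392725) = sqrt(855951)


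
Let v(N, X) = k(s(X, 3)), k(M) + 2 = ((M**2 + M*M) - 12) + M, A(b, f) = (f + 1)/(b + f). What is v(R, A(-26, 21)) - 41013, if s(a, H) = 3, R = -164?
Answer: -41006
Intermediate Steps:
A(b, f) = (1 + f)/(b + f)
k(M) = -14 + M + 2*M**2 (k(M) = -2 + (((M**2 + M*M) - 12) + M) = -2 + (((M**2 + M**2) - 12) + M) = -2 + ((2*M**2 - 12) + M) = -2 + ((-12 + 2*M**2) + M) = -2 + (-12 + M + 2*M**2) = -14 + M + 2*M**2)
v(N, X) = 7 (v(N, X) = -14 + 3 + 2*3**2 = -14 + 3 + 2*9 = -14 + 3 + 18 = 7)
v(R, A(-26, 21)) - 41013 = 7 - 41013 = -41006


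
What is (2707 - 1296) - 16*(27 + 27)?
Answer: 547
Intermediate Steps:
(2707 - 1296) - 16*(27 + 27) = 1411 - 16*54 = 1411 - 864 = 547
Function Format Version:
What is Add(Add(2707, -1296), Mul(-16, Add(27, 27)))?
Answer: 547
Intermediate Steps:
Add(Add(2707, -1296), Mul(-16, Add(27, 27))) = Add(1411, Mul(-16, 54)) = Add(1411, -864) = 547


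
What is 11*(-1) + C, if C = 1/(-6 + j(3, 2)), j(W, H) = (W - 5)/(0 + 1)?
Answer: -89/8 ≈ -11.125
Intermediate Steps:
j(W, H) = -5 + W (j(W, H) = (-5 + W)/1 = (-5 + W)*1 = -5 + W)
C = -⅛ (C = 1/(-6 + (-5 + 3)) = 1/(-6 - 2) = 1/(-8) = -⅛ ≈ -0.12500)
11*(-1) + C = 11*(-1) - ⅛ = -11 - ⅛ = -89/8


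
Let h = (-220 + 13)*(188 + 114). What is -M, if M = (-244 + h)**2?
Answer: -3938566564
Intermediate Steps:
h = -62514 (h = -207*302 = -62514)
M = 3938566564 (M = (-244 - 62514)**2 = (-62758)**2 = 3938566564)
-M = -1*3938566564 = -3938566564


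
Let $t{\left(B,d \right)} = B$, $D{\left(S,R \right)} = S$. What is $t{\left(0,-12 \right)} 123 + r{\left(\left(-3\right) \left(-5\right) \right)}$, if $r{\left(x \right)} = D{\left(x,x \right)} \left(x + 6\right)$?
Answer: $315$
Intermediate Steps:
$r{\left(x \right)} = x \left(6 + x\right)$ ($r{\left(x \right)} = x \left(x + 6\right) = x \left(6 + x\right)$)
$t{\left(0,-12 \right)} 123 + r{\left(\left(-3\right) \left(-5\right) \right)} = 0 \cdot 123 + \left(-3\right) \left(-5\right) \left(6 - -15\right) = 0 + 15 \left(6 + 15\right) = 0 + 15 \cdot 21 = 0 + 315 = 315$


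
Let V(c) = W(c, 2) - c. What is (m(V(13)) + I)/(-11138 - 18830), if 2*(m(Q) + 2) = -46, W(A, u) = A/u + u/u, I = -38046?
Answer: 38071/29968 ≈ 1.2704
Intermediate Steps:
W(A, u) = 1 + A/u (W(A, u) = A/u + 1 = 1 + A/u)
V(c) = 1 - c/2 (V(c) = (c + 2)/2 - c = (2 + c)/2 - c = (1 + c/2) - c = 1 - c/2)
m(Q) = -25 (m(Q) = -2 + (½)*(-46) = -2 - 23 = -25)
(m(V(13)) + I)/(-11138 - 18830) = (-25 - 38046)/(-11138 - 18830) = -38071/(-29968) = -38071*(-1/29968) = 38071/29968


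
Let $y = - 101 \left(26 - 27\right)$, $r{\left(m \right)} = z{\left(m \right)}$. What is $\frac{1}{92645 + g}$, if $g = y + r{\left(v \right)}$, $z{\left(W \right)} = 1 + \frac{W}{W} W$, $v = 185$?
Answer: $\frac{1}{92932} \approx 1.0761 \cdot 10^{-5}$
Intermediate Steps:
$z{\left(W \right)} = 1 + W$ ($z{\left(W \right)} = 1 + 1 W = 1 + W$)
$r{\left(m \right)} = 1 + m$
$y = 101$ ($y = \left(-101\right) \left(-1\right) = 101$)
$g = 287$ ($g = 101 + \left(1 + 185\right) = 101 + 186 = 287$)
$\frac{1}{92645 + g} = \frac{1}{92645 + 287} = \frac{1}{92932}$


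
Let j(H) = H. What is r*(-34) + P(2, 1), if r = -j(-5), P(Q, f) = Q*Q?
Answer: -166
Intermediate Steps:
P(Q, f) = Q²
r = 5 (r = -1*(-5) = 5)
r*(-34) + P(2, 1) = 5*(-34) + 2² = -170 + 4 = -166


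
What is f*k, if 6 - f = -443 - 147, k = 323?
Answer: 192508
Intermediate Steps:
f = 596 (f = 6 - (-443 - 147) = 6 - 1*(-590) = 6 + 590 = 596)
f*k = 596*323 = 192508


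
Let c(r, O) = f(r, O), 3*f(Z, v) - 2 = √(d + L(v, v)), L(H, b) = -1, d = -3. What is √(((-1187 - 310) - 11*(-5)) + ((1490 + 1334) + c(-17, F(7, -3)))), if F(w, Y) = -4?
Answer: √(12444 + 6*I)/3 ≈ 37.184 + 0.0089644*I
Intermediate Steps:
f(Z, v) = ⅔ + 2*I/3 (f(Z, v) = ⅔ + √(-3 - 1)/3 = ⅔ + √(-4)/3 = ⅔ + (2*I)/3 = ⅔ + 2*I/3)
c(r, O) = ⅔ + 2*I/3
√(((-1187 - 310) - 11*(-5)) + ((1490 + 1334) + c(-17, F(7, -3)))) = √(((-1187 - 310) - 11*(-5)) + ((1490 + 1334) + (⅔ + 2*I/3))) = √((-1497 + 55) + (2824 + (⅔ + 2*I/3))) = √(-1442 + (8474/3 + 2*I/3)) = √(4148/3 + 2*I/3)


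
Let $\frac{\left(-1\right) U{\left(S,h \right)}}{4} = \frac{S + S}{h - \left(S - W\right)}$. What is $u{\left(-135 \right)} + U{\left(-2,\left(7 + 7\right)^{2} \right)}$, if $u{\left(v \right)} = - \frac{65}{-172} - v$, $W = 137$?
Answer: $\frac{7803227}{57620} \approx 135.43$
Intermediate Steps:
$u{\left(v \right)} = \frac{65}{172} - v$ ($u{\left(v \right)} = \left(-65\right) \left(- \frac{1}{172}\right) - v = \frac{65}{172} - v$)
$U{\left(S,h \right)} = - \frac{8 S}{137 + h - S}$ ($U{\left(S,h \right)} = - 4 \frac{S + S}{h - \left(-137 + S\right)} = - 4 \frac{2 S}{137 + h - S} = - \frac{8 S}{137 + h - S}$)
$u{\left(-135 \right)} + U{\left(-2,\left(7 + 7\right)^{2} \right)} = \left(\frac{65}{172} - -135\right) - - \frac{16}{137 + \left(7 + 7\right)^{2} - -2} = \left(\frac{65}{172} + 135\right) - - \frac{16}{137 + 14^{2} + 2} = \frac{23285}{172} - - \frac{16}{137 + 196 + 2} = \frac{23285}{172} - - \frac{16}{335} = \frac{23285}{172} - \left(-16\right) \frac{1}{335} = \frac{23285}{172} + \frac{16}{335} = \frac{7803227}{57620}$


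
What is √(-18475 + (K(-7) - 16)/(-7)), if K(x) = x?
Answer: I*√905114/7 ≈ 135.91*I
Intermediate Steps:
√(-18475 + (K(-7) - 16)/(-7)) = √(-18475 + (-7 - 16)/(-7)) = √(-18475 - 23*(-⅐)) = √(-18475 + 23/7) = √(-129302/7) = I*√905114/7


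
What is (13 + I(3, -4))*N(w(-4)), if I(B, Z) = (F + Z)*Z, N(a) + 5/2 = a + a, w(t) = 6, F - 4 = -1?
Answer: 323/2 ≈ 161.50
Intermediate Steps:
F = 3 (F = 4 - 1 = 3)
N(a) = -5/2 + 2*a (N(a) = -5/2 + (a + a) = -5/2 + 2*a)
I(B, Z) = Z*(3 + Z) (I(B, Z) = (3 + Z)*Z = Z*(3 + Z))
(13 + I(3, -4))*N(w(-4)) = (13 - 4*(3 - 4))*(-5/2 + 2*6) = (13 - 4*(-1))*(-5/2 + 12) = (13 + 4)*(19/2) = 17*(19/2) = 323/2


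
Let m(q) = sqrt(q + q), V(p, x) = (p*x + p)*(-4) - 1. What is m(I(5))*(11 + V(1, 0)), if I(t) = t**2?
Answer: 30*sqrt(2) ≈ 42.426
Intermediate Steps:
V(p, x) = -1 - 4*p - 4*p*x (V(p, x) = (p + p*x)*(-4) - 1 = (-4*p - 4*p*x) - 1 = -1 - 4*p - 4*p*x)
m(q) = sqrt(2)*sqrt(q) (m(q) = sqrt(2*q) = sqrt(2)*sqrt(q))
m(I(5))*(11 + V(1, 0)) = (sqrt(2)*sqrt(5**2))*(11 + (-1 - 4*1 - 4*1*0)) = (sqrt(2)*sqrt(25))*(11 + (-1 - 4 + 0)) = (sqrt(2)*5)*(11 - 5) = (5*sqrt(2))*6 = 30*sqrt(2)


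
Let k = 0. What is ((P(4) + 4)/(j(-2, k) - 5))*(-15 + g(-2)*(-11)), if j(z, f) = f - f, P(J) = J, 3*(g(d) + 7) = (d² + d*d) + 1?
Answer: -232/5 ≈ -46.400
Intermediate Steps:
g(d) = -20/3 + 2*d²/3 (g(d) = -7 + ((d² + d*d) + 1)/3 = -7 + ((d² + d²) + 1)/3 = -7 + (2*d² + 1)/3 = -7 + (1 + 2*d²)/3 = -7 + (⅓ + 2*d²/3) = -20/3 + 2*d²/3)
j(z, f) = 0
((P(4) + 4)/(j(-2, k) - 5))*(-15 + g(-2)*(-11)) = ((4 + 4)/(0 - 5))*(-15 + (-20/3 + (⅔)*(-2)²)*(-11)) = (8/(-5))*(-15 + (-20/3 + (⅔)*4)*(-11)) = (8*(-⅕))*(-15 + (-20/3 + 8/3)*(-11)) = -8*(-15 - 4*(-11))/5 = -8*(-15 + 44)/5 = -8/5*29 = -232/5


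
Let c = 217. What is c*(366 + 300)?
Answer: 144522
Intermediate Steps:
c*(366 + 300) = 217*(366 + 300) = 217*666 = 144522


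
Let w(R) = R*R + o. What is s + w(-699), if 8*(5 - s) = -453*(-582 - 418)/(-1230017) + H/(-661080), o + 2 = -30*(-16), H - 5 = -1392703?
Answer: 1590773640764161027/3252558553440 ≈ 4.8908e+5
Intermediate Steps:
H = -1392698 (H = 5 - 1392703 = -1392698)
o = 478 (o = -2 - 30*(-16) = -2 + 480 = 478)
w(R) = 478 + R² (w(R) = R*R + 478 = R² + 478 = 478 + R²)
s = 15556006279267/3252558553440 (s = 5 - (-453*(-582 - 418)/(-1230017) - 1392698/(-661080))/8 = 5 - (-453*(-1000)*(-1/1230017) - 1392698*(-1/661080))/8 = 5 - (453000*(-1/1230017) + 696349/330540)/8 = 5 - (-453000/1230017 + 696349/330540)/8 = 5 - ⅛*706786487933/406569819180 = 5 - 706786487933/3252558553440 = 15556006279267/3252558553440 ≈ 4.7827)
s + w(-699) = 15556006279267/3252558553440 + (478 + (-699)²) = 15556006279267/3252558553440 + (478 + 488601) = 15556006279267/3252558553440 + 489079 = 1590773640764161027/3252558553440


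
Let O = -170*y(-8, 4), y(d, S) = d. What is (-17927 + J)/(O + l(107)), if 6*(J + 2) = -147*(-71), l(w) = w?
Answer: -10793/978 ≈ -11.036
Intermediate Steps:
J = 3475/2 (J = -2 + (-147*(-71))/6 = -2 + (⅙)*10437 = -2 + 3479/2 = 3475/2 ≈ 1737.5)
O = 1360 (O = -170*(-8) = 1360)
(-17927 + J)/(O + l(107)) = (-17927 + 3475/2)/(1360 + 107) = -32379/2/1467 = -32379/2*1/1467 = -10793/978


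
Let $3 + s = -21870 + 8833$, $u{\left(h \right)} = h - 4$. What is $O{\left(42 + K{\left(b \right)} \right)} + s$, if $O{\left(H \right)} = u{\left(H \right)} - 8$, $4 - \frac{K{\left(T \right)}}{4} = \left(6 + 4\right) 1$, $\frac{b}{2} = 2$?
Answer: $-13034$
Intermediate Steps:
$b = 4$ ($b = 2 \cdot 2 = 4$)
$u{\left(h \right)} = -4 + h$ ($u{\left(h \right)} = h - 4 = -4 + h$)
$K{\left(T \right)} = -24$ ($K{\left(T \right)} = 16 - 4 \left(6 + 4\right) 1 = 16 - 4 \cdot 10 \cdot 1 = 16 - 40 = -24$)
$s = -13040$ ($s = -3 + \left(-21870 + 8833\right) = -3 - 13037 = -13040$)
$O{\left(H \right)} = -12 + H$ ($O{\left(H \right)} = \left(-4 + H\right) - 8 = -12 + H$)
$O{\left(42 + K{\left(b \right)} \right)} + s = \left(-12 + \left(42 - 24\right)\right) - 13040 = \left(-12 + 18\right) - 13040 = 6 - 13040 = -13034$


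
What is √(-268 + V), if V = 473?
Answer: √205 ≈ 14.318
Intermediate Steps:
√(-268 + V) = √(-268 + 473) = √205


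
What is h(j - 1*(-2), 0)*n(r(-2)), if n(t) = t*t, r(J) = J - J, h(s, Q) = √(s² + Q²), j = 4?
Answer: 0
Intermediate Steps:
h(s, Q) = √(Q² + s²)
r(J) = 0
n(t) = t²
h(j - 1*(-2), 0)*n(r(-2)) = √(0² + (4 - 1*(-2))²)*0² = √(0 + (4 + 2)²)*0 = √(0 + 6²)*0 = √(0 + 36)*0 = √36*0 = 6*0 = 0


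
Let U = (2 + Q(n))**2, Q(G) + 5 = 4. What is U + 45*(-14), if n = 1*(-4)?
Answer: -629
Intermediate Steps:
n = -4
Q(G) = -1 (Q(G) = -5 + 4 = -1)
U = 1 (U = (2 - 1)**2 = 1**2 = 1)
U + 45*(-14) = 1 + 45*(-14) = 1 - 630 = -629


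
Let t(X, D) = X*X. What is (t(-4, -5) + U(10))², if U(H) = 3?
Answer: 361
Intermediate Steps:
t(X, D) = X²
(t(-4, -5) + U(10))² = ((-4)² + 3)² = (16 + 3)² = 19² = 361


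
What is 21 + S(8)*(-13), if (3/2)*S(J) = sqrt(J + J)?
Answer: -41/3 ≈ -13.667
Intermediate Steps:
S(J) = 2*sqrt(2)*sqrt(J)/3 (S(J) = 2*sqrt(J + J)/3 = 2*sqrt(2*J)/3 = 2*(sqrt(2)*sqrt(J))/3 = 2*sqrt(2)*sqrt(J)/3)
21 + S(8)*(-13) = 21 + (2*sqrt(2)*sqrt(8)/3)*(-13) = 21 + (2*sqrt(2)*(2*sqrt(2))/3)*(-13) = 21 + (8/3)*(-13) = 21 - 104/3 = -41/3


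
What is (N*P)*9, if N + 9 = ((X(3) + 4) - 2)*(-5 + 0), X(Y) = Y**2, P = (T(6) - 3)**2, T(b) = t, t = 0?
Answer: -5184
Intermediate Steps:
T(b) = 0
P = 9 (P = (0 - 3)**2 = (-3)**2 = 9)
N = -64 (N = -9 + ((3**2 + 4) - 2)*(-5 + 0) = -9 + ((9 + 4) - 2)*(-5) = -9 + (13 - 2)*(-5) = -9 + 11*(-5) = -9 - 55 = -64)
(N*P)*9 = -64*9*9 = -576*9 = -5184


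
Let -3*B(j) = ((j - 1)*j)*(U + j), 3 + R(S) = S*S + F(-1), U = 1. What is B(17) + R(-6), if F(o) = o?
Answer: -1600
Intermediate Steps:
R(S) = -4 + S² (R(S) = -3 + (S*S - 1) = -3 + (S² - 1) = -3 + (-1 + S²) = -4 + S²)
B(j) = -j*(1 + j)*(-1 + j)/3 (B(j) = -(j - 1)*j*(1 + j)/3 = -(-1 + j)*j*(1 + j)/3 = -j*(-1 + j)*(1 + j)/3 = -j*(1 + j)*(-1 + j)/3)
B(17) + R(-6) = (⅓)*17*(1 - 1*17²) + (-4 + (-6)²) = (⅓)*17*(1 - 1*289) + (-4 + 36) = (⅓)*17*(1 - 289) + 32 = (⅓)*17*(-288) + 32 = -1632 + 32 = -1600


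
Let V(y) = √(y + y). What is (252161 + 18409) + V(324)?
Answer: 270570 + 18*√2 ≈ 2.7060e+5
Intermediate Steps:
V(y) = √2*√y (V(y) = √(2*y) = √2*√y)
(252161 + 18409) + V(324) = (252161 + 18409) + √2*√324 = 270570 + √2*18 = 270570 + 18*√2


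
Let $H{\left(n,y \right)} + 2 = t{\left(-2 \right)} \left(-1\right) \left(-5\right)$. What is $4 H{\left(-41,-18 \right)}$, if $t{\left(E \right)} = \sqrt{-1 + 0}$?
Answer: $-8 + 20 i \approx -8.0 + 20.0 i$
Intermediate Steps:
$t{\left(E \right)} = i$ ($t{\left(E \right)} = \sqrt{-1} = i$)
$H{\left(n,y \right)} = -2 + 5 i$ ($H{\left(n,y \right)} = -2 + i \left(-1\right) \left(-5\right) = -2 + - i \left(-5\right) = -2 + 5 i$)
$4 H{\left(-41,-18 \right)} = 4 \left(-2 + 5 i\right) = -8 + 20 i$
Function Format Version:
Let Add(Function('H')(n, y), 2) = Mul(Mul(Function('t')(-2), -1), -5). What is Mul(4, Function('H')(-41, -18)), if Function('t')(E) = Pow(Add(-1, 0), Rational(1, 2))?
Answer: Add(-8, Mul(20, I)) ≈ Add(-8.0000, Mul(20.000, I))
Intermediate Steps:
Function('t')(E) = I (Function('t')(E) = Pow(-1, Rational(1, 2)) = I)
Function('H')(n, y) = Add(-2, Mul(5, I)) (Function('H')(n, y) = Add(-2, Mul(Mul(I, -1), -5)) = Add(-2, Mul(Mul(-1, I), -5)) = Add(-2, Mul(5, I)))
Mul(4, Function('H')(-41, -18)) = Mul(4, Add(-2, Mul(5, I))) = Add(-8, Mul(20, I))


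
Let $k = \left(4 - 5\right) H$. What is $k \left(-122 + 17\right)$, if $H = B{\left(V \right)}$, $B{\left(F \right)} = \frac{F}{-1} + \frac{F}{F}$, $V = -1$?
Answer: $210$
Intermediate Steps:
$B{\left(F \right)} = 1 - F$ ($B{\left(F \right)} = F \left(-1\right) + 1 = - F + 1 = 1 - F$)
$H = 2$ ($H = 1 - -1 = 1 + 1 = 2$)
$k = -2$ ($k = \left(4 - 5\right) 2 = \left(-1\right) 2 = -2$)
$k \left(-122 + 17\right) = - 2 \left(-122 + 17\right) = \left(-2\right) \left(-105\right) = 210$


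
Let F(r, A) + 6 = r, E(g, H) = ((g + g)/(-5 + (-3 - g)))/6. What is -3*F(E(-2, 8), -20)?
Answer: 53/3 ≈ 17.667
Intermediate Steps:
E(g, H) = g/(3*(-8 - g)) (E(g, H) = ((2*g)/(-8 - g))*(⅙) = (2*g/(-8 - g))*(⅙) = g/(3*(-8 - g)))
F(r, A) = -6 + r
-3*F(E(-2, 8), -20) = -3*(-6 - 1*(-2)/(24 + 3*(-2))) = -3*(-6 - 1*(-2)/(24 - 6)) = -3*(-6 - 1*(-2)/18) = -3*(-6 - 1*(-2)*1/18) = -3*(-6 + ⅑) = -3*(-53/9) = 53/3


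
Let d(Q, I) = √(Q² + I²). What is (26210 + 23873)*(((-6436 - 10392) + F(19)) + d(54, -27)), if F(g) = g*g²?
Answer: -499277427 + 1352241*√5 ≈ -4.9625e+8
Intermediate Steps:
d(Q, I) = √(I² + Q²)
F(g) = g³
(26210 + 23873)*(((-6436 - 10392) + F(19)) + d(54, -27)) = (26210 + 23873)*(((-6436 - 10392) + 19³) + √((-27)² + 54²)) = 50083*((-16828 + 6859) + √(729 + 2916)) = 50083*(-9969 + √3645) = 50083*(-9969 + 27*√5) = -499277427 + 1352241*√5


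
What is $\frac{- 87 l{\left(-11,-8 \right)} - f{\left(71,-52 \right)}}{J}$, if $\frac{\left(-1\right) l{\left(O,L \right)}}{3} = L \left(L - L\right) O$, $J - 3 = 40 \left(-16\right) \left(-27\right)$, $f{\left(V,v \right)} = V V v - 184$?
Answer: $\frac{262316}{17283} \approx 15.178$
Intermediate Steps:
$f{\left(V,v \right)} = -184 + v V^{2}$ ($f{\left(V,v \right)} = V^{2} v - 184 = v V^{2} - 184 = -184 + v V^{2}$)
$J = 17283$ ($J = 3 + 40 \left(-16\right) \left(-27\right) = 3 - -17280 = 3 + 17280 = 17283$)
$l{\left(O,L \right)} = 0$ ($l{\left(O,L \right)} = - 3 L \left(L - L\right) O = - 3 L 0 O = - 3 \cdot 0 O = \left(-3\right) 0 = 0$)
$\frac{- 87 l{\left(-11,-8 \right)} - f{\left(71,-52 \right)}}{J} = \frac{\left(-87\right) 0 - \left(-184 - 52 \cdot 71^{2}\right)}{17283} = \left(0 - \left(-184 - 262132\right)\right) \frac{1}{17283} = \left(0 - -262316\right) \frac{1}{17283} = \left(0 + 262316\right) \frac{1}{17283} = 262316 \cdot \frac{1}{17283} = \frac{262316}{17283}$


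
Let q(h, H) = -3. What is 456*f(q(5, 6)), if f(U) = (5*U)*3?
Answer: -20520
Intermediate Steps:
f(U) = 15*U
456*f(q(5, 6)) = 456*(15*(-3)) = 456*(-45) = -20520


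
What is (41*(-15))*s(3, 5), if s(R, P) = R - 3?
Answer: 0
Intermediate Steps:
s(R, P) = -3 + R
(41*(-15))*s(3, 5) = (41*(-15))*(-3 + 3) = -615*0 = 0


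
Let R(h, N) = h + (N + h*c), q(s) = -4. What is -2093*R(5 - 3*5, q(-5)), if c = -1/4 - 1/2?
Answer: 27209/2 ≈ 13605.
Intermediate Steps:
c = -3/4 (c = -1*1/4 - 1*1/2 = -1/4 - 1/2 = -3/4 ≈ -0.75000)
R(h, N) = N + h/4 (R(h, N) = h + (N + h*(-3/4)) = h + (N - 3*h/4) = N + h/4)
-2093*R(5 - 3*5, q(-5)) = -2093*(-4 + (5 - 3*5)/4) = -2093*(-4 + (5 - 15)/4) = -2093*(-4 + (1/4)*(-10)) = -2093*(-4 - 5/2) = -2093*(-13/2) = 27209/2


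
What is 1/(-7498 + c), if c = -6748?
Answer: -1/14246 ≈ -7.0195e-5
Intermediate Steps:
1/(-7498 + c) = 1/(-7498 - 6748) = 1/(-14246) = -1/14246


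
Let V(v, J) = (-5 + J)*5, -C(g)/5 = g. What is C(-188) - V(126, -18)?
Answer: 1055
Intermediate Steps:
C(g) = -5*g
V(v, J) = -25 + 5*J
C(-188) - V(126, -18) = -5*(-188) - (-25 + 5*(-18)) = 940 - (-25 - 90) = 940 - 1*(-115) = 940 + 115 = 1055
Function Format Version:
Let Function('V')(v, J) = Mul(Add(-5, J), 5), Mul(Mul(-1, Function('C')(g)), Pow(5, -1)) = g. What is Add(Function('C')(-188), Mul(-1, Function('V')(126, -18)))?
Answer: 1055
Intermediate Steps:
Function('C')(g) = Mul(-5, g)
Function('V')(v, J) = Add(-25, Mul(5, J))
Add(Function('C')(-188), Mul(-1, Function('V')(126, -18))) = Add(Mul(-5, -188), Mul(-1, Add(-25, Mul(5, -18)))) = Add(940, Mul(-1, Add(-25, -90))) = Add(940, Mul(-1, -115)) = Add(940, 115) = 1055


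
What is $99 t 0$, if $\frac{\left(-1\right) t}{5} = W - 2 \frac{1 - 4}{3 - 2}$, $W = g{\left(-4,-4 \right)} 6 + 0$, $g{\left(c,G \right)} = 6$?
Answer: $0$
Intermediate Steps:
$W = 36$ ($W = 6 \cdot 6 + 0 = 36 + 0 = 36$)
$t = -210$ ($t = - 5 \left(36 - 2 \frac{1 - 4}{3 - 2}\right) = - 5 \left(36 - 2 \left(- \frac{3}{1}\right)\right) = - 5 \left(36 - 2 \left(\left(-3\right) 1\right)\right) = - 5 \left(36 - -6\right) = - 5 \left(36 + 6\right) = \left(-5\right) 42 = -210$)
$99 t 0 = 99 \left(-210\right) 0 = \left(-20790\right) 0 = 0$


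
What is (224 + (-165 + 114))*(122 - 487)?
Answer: -63145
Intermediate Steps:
(224 + (-165 + 114))*(122 - 487) = (224 - 51)*(-365) = 173*(-365) = -63145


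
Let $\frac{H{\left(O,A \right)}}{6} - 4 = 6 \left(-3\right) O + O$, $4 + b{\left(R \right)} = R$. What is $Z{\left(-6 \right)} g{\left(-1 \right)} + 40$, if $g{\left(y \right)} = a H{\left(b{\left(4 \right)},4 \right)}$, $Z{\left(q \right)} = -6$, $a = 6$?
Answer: $-824$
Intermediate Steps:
$b{\left(R \right)} = -4 + R$
$H{\left(O,A \right)} = 24 - 102 O$ ($H{\left(O,A \right)} = 24 + 6 \left(6 \left(-3\right) O + O\right) = 24 + 6 \left(- 18 O + O\right) = 24 + 6 \left(- 17 O\right) = 24 - 102 O$)
$g{\left(y \right)} = 144$ ($g{\left(y \right)} = 6 \left(24 - 102 \left(-4 + 4\right)\right) = 6 \left(24 - 0\right) = 6 \left(24 + 0\right) = 6 \cdot 24 = 144$)
$Z{\left(-6 \right)} g{\left(-1 \right)} + 40 = \left(-6\right) 144 + 40 = -864 + 40 = -824$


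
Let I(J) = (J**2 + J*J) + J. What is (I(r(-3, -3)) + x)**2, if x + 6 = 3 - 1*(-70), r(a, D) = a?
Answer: 6724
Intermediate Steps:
I(J) = J + 2*J**2 (I(J) = (J**2 + J**2) + J = 2*J**2 + J = J + 2*J**2)
x = 67 (x = -6 + (3 - 1*(-70)) = -6 + (3 + 70) = -6 + 73 = 67)
(I(r(-3, -3)) + x)**2 = (-3*(1 + 2*(-3)) + 67)**2 = (-3*(1 - 6) + 67)**2 = (-3*(-5) + 67)**2 = (15 + 67)**2 = 82**2 = 6724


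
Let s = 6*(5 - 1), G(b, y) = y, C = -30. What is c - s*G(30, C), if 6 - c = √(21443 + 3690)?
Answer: 726 - √25133 ≈ 567.47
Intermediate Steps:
s = 24 (s = 6*4 = 24)
c = 6 - √25133 (c = 6 - √(21443 + 3690) = 6 - √25133 ≈ -152.53)
c - s*G(30, C) = (6 - √25133) - 24*(-30) = (6 - √25133) - 1*(-720) = (6 - √25133) + 720 = 726 - √25133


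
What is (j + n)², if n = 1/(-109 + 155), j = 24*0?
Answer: 1/2116 ≈ 0.00047259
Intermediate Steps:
j = 0
n = 1/46 ≈ 0.021739
(j + n)² = (0 + 1/46)² = (1/46)² = 1/2116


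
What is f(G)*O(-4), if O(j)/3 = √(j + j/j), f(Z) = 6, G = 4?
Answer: 18*I*√3 ≈ 31.177*I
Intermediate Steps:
O(j) = 3*√(1 + j) (O(j) = 3*√(j + j/j) = 3*√(j + 1) = 3*√(1 + j))
f(G)*O(-4) = 6*(3*√(1 - 4)) = 6*(3*√(-3)) = 6*(3*(I*√3)) = 6*(3*I*√3) = 18*I*√3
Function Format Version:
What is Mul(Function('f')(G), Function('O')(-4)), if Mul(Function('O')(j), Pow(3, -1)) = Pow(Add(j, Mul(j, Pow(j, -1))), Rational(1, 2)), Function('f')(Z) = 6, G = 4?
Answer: Mul(18, I, Pow(3, Rational(1, 2))) ≈ Mul(31.177, I)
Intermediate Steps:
Function('O')(j) = Mul(3, Pow(Add(1, j), Rational(1, 2))) (Function('O')(j) = Mul(3, Pow(Add(j, Mul(j, Pow(j, -1))), Rational(1, 2))) = Mul(3, Pow(Add(j, 1), Rational(1, 2))) = Mul(3, Pow(Add(1, j), Rational(1, 2))))
Mul(Function('f')(G), Function('O')(-4)) = Mul(6, Mul(3, Pow(Add(1, -4), Rational(1, 2)))) = Mul(6, Mul(3, Pow(-3, Rational(1, 2)))) = Mul(6, Mul(3, Mul(I, Pow(3, Rational(1, 2))))) = Mul(6, Mul(3, I, Pow(3, Rational(1, 2)))) = Mul(18, I, Pow(3, Rational(1, 2)))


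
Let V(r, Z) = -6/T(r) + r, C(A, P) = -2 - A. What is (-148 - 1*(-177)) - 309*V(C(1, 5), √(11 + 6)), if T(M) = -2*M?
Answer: 1265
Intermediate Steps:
V(r, Z) = r + 3/r (V(r, Z) = -6*(-1/(2*r)) + r = -(-3)/r + r = 3/r + r = r + 3/r)
(-148 - 1*(-177)) - 309*V(C(1, 5), √(11 + 6)) = (-148 - 1*(-177)) - 309*((-2 - 1*1) + 3/(-2 - 1*1)) = (-148 + 177) - 309*((-2 - 1) + 3/(-2 - 1)) = 29 - 309*(-3 + 3/(-3)) = 29 - 309*(-3 + 3*(-⅓)) = 29 - 309*(-3 - 1) = 29 - 309*(-4) = 29 + 1236 = 1265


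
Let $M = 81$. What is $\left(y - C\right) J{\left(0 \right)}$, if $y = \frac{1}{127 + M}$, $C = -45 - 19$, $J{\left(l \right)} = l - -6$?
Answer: $\frac{39939}{104} \approx 384.03$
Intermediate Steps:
$J{\left(l \right)} = 6 + l$ ($J{\left(l \right)} = l + 6 = 6 + l$)
$C = -64$ ($C = -45 - 19 = -64$)
$y = \frac{1}{208}$ ($y = \frac{1}{127 + 81} = \frac{1}{208} \approx 0.0048077$)
$\left(y - C\right) J{\left(0 \right)} = \left(\frac{1}{208} - -64\right) \left(6 + 0\right) = \left(\frac{1}{208} + 64\right) 6 = \frac{13313}{208} \cdot 6 = \frac{39939}{104}$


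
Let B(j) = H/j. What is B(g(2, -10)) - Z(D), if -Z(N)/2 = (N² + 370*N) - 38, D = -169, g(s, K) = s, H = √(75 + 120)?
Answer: -68014 + √195/2 ≈ -68007.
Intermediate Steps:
H = √195 ≈ 13.964
B(j) = √195/j
Z(N) = 76 - 740*N - 2*N² (Z(N) = -2*((N² + 370*N) - 38) = -2*(-38 + N² + 370*N) = 76 - 740*N - 2*N²)
B(g(2, -10)) - Z(D) = √195/2 - (76 - 740*(-169) - 2*(-169)²) = √195*(½) - (76 + 125060 - 2*28561) = √195/2 - (76 + 125060 - 57122) = √195/2 - 1*68014 = √195/2 - 68014 = -68014 + √195/2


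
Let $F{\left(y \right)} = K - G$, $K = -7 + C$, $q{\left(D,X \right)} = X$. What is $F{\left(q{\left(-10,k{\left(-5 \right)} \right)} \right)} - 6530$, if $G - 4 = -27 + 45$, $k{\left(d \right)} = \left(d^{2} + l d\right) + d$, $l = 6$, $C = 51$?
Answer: $-6508$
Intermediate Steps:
$k{\left(d \right)} = d^{2} + 7 d$ ($k{\left(d \right)} = \left(d^{2} + 6 d\right) + d = d^{2} + 7 d$)
$G = 22$ ($G = 4 + \left(-27 + 45\right) = 4 + 18 = 22$)
$K = 44$ ($K = -7 + 51 = 44$)
$F{\left(y \right)} = 22$ ($F{\left(y \right)} = 44 - 22 = 22$)
$F{\left(q{\left(-10,k{\left(-5 \right)} \right)} \right)} - 6530 = 22 - 6530 = -6508$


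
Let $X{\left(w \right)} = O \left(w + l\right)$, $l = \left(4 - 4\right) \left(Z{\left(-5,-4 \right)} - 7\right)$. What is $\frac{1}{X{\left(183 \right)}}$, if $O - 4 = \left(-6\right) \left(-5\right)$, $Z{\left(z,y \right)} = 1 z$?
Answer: $\frac{1}{6222} \approx 0.00016072$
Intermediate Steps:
$Z{\left(z,y \right)} = z$
$O = 34$ ($O = 4 - -30 = 4 + 30 = 34$)
$l = 0$ ($l = \left(4 - 4\right) \left(-5 - 7\right) = \left(4 - 4\right) \left(-12\right) = 0 \left(-12\right) = 0$)
$X{\left(w \right)} = 34 w$ ($X{\left(w \right)} = 34 \left(w + 0\right) = 34 w$)
$\frac{1}{X{\left(183 \right)}} = \frac{1}{34 \cdot 183} = \frac{1}{6222}$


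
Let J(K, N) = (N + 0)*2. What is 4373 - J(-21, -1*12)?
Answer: 4397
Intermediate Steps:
J(K, N) = 2*N (J(K, N) = N*2 = 2*N)
4373 - J(-21, -1*12) = 4373 - 2*(-1*12) = 4373 - 2*(-12) = 4373 - 1*(-24) = 4373 + 24 = 4397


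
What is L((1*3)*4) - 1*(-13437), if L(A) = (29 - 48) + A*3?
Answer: 13454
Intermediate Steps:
L(A) = -19 + 3*A
L((1*3)*4) - 1*(-13437) = (-19 + 3*((1*3)*4)) - 1*(-13437) = (-19 + 3*(3*4)) + 13437 = (-19 + 3*12) + 13437 = (-19 + 36) + 13437 = 17 + 13437 = 13454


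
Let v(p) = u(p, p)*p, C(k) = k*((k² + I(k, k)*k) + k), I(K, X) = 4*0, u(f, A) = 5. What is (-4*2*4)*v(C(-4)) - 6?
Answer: 7674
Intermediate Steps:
I(K, X) = 0
C(k) = k*(k + k²) (C(k) = k*((k² + 0*k) + k) = k*((k² + 0) + k) = k*(k² + k) = k*(k + k²))
v(p) = 5*p
(-4*2*4)*v(C(-4)) - 6 = (-4*2*4)*(5*((-4)²*(1 - 4))) - 6 = (-8*4)*(5*(16*(-3))) - 6 = -160*(-48) - 6 = -32*(-240) - 6 = 7680 - 6 = 7674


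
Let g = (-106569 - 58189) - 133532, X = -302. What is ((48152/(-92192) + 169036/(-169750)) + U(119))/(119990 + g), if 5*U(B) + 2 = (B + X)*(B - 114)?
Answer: 25838328051/24913591550000 ≈ 0.0010371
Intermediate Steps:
U(B) = -2/5 + (-302 + B)*(-114 + B)/5 (U(B) = -2/5 + ((B - 302)*(B - 114))/5 = -2/5 + ((-302 + B)*(-114 + B))/5 = -2/5 + (-302 + B)*(-114 + B)/5)
g = -298290 (g = -164758 - 133532 = -298290)
((48152/(-92192) + 169036/(-169750)) + U(119))/(119990 + g) = ((48152/(-92192) + 169036/(-169750)) + (34426/5 - 416/5*119 + (1/5)*119**2))/(119990 - 298290) = ((48152*(-1/92192) + 169036*(-1/169750)) + (34426/5 - 49504/5 + (1/5)*14161))/(-178300) = ((-6019/11524 - 12074/12125) + (34426/5 - 49504/5 + 14161/5))*(-1/178300) = (-212121151/139728500 - 917/5)*(-1/178300) = -25838328051/139728500*(-1/178300) = 25838328051/24913591550000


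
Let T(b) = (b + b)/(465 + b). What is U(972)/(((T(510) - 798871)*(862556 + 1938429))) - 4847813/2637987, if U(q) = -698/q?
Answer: -188801624107658365861/102738333754824360426 ≈ -1.8377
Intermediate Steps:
T(b) = 2*b/(465 + b) (T(b) = (2*b)/(465 + b) = 2*b/(465 + b))
U(972)/(((T(510) - 798871)*(862556 + 1938429))) - 4847813/2637987 = (-698/972)/(((2*510/(465 + 510) - 798871)*(862556 + 1938429))) - 4847813/2637987 = (-698*1/972)/(((2*510/975 - 798871)*2800985)) - 4847813*1/2637987 = -349*1/(2800985*(2*510*(1/975) - 798871))/486 - 4847813/2637987 = -349*1/(2800985*(68/65 - 798871))/486 - 4847813/2637987 = -349/(486*((-51926547/65*2800985))) - 4847813/2637987 = -349/(486*(-29089095849759/13)) - 4847813/2637987 = -349/486*(-13/29089095849759) - 4847813/2637987 = 4537/14137300582982874 - 4847813/2637987 = -188801624107658365861/102738333754824360426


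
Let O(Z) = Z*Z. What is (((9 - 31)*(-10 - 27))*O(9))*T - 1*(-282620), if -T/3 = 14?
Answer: -2486608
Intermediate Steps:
T = -42 (T = -3*14 = -42)
O(Z) = Z**2
(((9 - 31)*(-10 - 27))*O(9))*T - 1*(-282620) = (((9 - 31)*(-10 - 27))*9**2)*(-42) - 1*(-282620) = (-22*(-37)*81)*(-42) + 282620 = (814*81)*(-42) + 282620 = 65934*(-42) + 282620 = -2769228 + 282620 = -2486608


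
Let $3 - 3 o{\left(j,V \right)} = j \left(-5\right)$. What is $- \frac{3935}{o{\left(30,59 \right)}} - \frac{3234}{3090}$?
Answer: $- \frac{2054014}{26265} \approx -78.203$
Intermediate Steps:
$o{\left(j,V \right)} = 1 + \frac{5 j}{3}$ ($o{\left(j,V \right)} = 1 - \frac{j \left(-5\right)}{3} = 1 - \frac{\left(-5\right) j}{3} = 1 + \frac{5 j}{3}$)
$- \frac{3935}{o{\left(30,59 \right)}} - \frac{3234}{3090} = - \frac{3935}{1 + \frac{5}{3} \cdot 30} - \frac{3234}{3090} = - \frac{3935}{1 + 50} - \frac{539}{515} = - \frac{3935}{51} - \frac{539}{515} = - \frac{2054014}{26265}$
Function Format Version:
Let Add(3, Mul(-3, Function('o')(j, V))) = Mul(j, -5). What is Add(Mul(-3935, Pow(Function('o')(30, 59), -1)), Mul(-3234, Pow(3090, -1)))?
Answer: Rational(-2054014, 26265) ≈ -78.203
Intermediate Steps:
Function('o')(j, V) = Add(1, Mul(Rational(5, 3), j)) (Function('o')(j, V) = Add(1, Mul(Rational(-1, 3), Mul(j, -5))) = Add(1, Mul(Rational(-1, 3), Mul(-5, j))) = Add(1, Mul(Rational(5, 3), j)))
Add(Mul(-3935, Pow(Function('o')(30, 59), -1)), Mul(-3234, Pow(3090, -1))) = Add(Mul(-3935, Pow(Add(1, Mul(Rational(5, 3), 30)), -1)), Mul(-3234, Pow(3090, -1))) = Add(Mul(-3935, Pow(Add(1, 50), -1)), Mul(-3234, Rational(1, 3090))) = Add(Mul(-3935, Pow(51, -1)), Rational(-539, 515)) = Add(Mul(-3935, Rational(1, 51)), Rational(-539, 515)) = Add(Rational(-3935, 51), Rational(-539, 515)) = Rational(-2054014, 26265)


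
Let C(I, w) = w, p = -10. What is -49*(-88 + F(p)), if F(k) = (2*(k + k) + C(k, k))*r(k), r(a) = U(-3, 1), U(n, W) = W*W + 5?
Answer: 19012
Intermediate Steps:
U(n, W) = 5 + W**2 (U(n, W) = W**2 + 5 = 5 + W**2)
r(a) = 6 (r(a) = 5 + 1**2 = 5 + 1 = 6)
F(k) = 30*k (F(k) = (2*(k + k) + k)*6 = (2*(2*k) + k)*6 = (4*k + k)*6 = (5*k)*6 = 30*k)
-49*(-88 + F(p)) = -49*(-88 + 30*(-10)) = -49*(-88 - 300) = -49*(-388) = 19012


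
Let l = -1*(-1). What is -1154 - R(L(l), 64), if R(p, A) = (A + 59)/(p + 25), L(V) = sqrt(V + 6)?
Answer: -238749/206 + 41*sqrt(7)/206 ≈ -1158.4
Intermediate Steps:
l = 1
L(V) = sqrt(6 + V)
R(p, A) = (59 + A)/(25 + p)
-1154 - R(L(l), 64) = -1154 - (59 + 64)/(25 + sqrt(6 + 1)) = -1154 - 123/(25 + sqrt(7))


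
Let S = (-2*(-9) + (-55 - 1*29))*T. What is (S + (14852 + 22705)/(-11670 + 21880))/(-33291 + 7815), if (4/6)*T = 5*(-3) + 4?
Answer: -3718749/86703320 ≈ -0.042890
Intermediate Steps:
T = -33/2 (T = 3*(5*(-3) + 4)/2 = 3*(-15 + 4)/2 = (3/2)*(-11) = -33/2 ≈ -16.500)
S = 1089 (S = (-2*(-9) + (-55 - 1*29))*(-33/2) = (18 + (-55 - 29))*(-33/2) = (18 - 84)*(-33/2) = -66*(-33/2) = 1089)
(S + (14852 + 22705)/(-11670 + 21880))/(-33291 + 7815) = (1089 + (14852 + 22705)/(-11670 + 21880))/(-33291 + 7815) = (1089 + 37557/10210)/(-25476) = (1089 + 37557*(1/10210))*(-1/25476) = (1089 + 37557/10210)*(-1/25476) = (11156247/10210)*(-1/25476) = -3718749/86703320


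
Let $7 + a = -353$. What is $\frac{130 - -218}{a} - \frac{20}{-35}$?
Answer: $- \frac{83}{210} \approx -0.39524$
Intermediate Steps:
$a = -360$ ($a = -7 - 353 = -360$)
$\frac{130 - -218}{a} - \frac{20}{-35} = \frac{130 - -218}{-360} - \frac{20}{-35} = \left(130 + 218\right) \left(- \frac{1}{360}\right) - - \frac{4}{7} = 348 \left(- \frac{1}{360}\right) + \frac{4}{7} = - \frac{29}{30} + \frac{4}{7} = - \frac{83}{210}$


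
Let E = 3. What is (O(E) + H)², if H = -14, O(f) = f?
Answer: 121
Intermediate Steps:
(O(E) + H)² = (3 - 14)² = (-11)² = 121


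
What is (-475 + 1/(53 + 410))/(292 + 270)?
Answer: -109962/130103 ≈ -0.84519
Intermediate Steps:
(-475 + 1/(53 + 410))/(292 + 270) = (-475 + 1/463)/562 = (-475 + 1/463)*(1/562) = -219924/463*1/562 = -109962/130103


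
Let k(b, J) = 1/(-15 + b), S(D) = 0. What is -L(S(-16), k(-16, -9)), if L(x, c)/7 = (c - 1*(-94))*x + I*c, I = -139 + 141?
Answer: 14/31 ≈ 0.45161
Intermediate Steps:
I = 2
L(x, c) = 14*c + 7*x*(94 + c) (L(x, c) = 7*((c - 1*(-94))*x + 2*c) = 7*((c + 94)*x + 2*c) = 7*((94 + c)*x + 2*c) = 7*(x*(94 + c) + 2*c) = 7*(2*c + x*(94 + c)) = 14*c + 7*x*(94 + c))
-L(S(-16), k(-16, -9)) = -(14/(-15 - 16) + 658*0 + 7*0/(-15 - 16)) = -(14/(-31) + 0 + 7*0/(-31)) = -(14*(-1/31) + 0 + 7*(-1/31)*0) = -(-14/31 + 0 + 0) = -1*(-14/31) = 14/31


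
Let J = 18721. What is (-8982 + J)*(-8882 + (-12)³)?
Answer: -103330790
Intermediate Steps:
(-8982 + J)*(-8882 + (-12)³) = (-8982 + 18721)*(-8882 + (-12)³) = 9739*(-8882 - 1728) = 9739*(-10610) = -103330790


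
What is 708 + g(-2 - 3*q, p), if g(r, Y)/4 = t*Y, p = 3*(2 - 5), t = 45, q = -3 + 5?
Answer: -912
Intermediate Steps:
q = 2
p = -9 (p = 3*(-3) = -9)
g(r, Y) = 180*Y (g(r, Y) = 4*(45*Y) = 180*Y)
708 + g(-2 - 3*q, p) = 708 + 180*(-9) = 708 - 1620 = -912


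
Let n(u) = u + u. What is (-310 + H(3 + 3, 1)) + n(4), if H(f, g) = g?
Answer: -301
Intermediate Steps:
n(u) = 2*u
(-310 + H(3 + 3, 1)) + n(4) = (-310 + 1) + 2*4 = -309 + 8 = -301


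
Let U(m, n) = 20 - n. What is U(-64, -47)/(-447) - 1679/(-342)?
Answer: 242533/50958 ≈ 4.7595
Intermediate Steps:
U(-64, -47)/(-447) - 1679/(-342) = (20 - 1*(-47))/(-447) - 1679/(-342) = (20 + 47)*(-1/447) - 1679*(-1/342) = 67*(-1/447) + 1679/342 = -67/447 + 1679/342 = 242533/50958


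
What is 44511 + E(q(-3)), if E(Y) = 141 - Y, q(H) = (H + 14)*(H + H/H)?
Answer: 44674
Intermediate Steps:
q(H) = (1 + H)*(14 + H) (q(H) = (14 + H)*(H + 1) = (14 + H)*(1 + H) = (1 + H)*(14 + H))
44511 + E(q(-3)) = 44511 + (141 - (14 + (-3)**2 + 15*(-3))) = 44511 + (141 - (14 + 9 - 45)) = 44511 + (141 - 1*(-22)) = 44511 + (141 + 22) = 44511 + 163 = 44674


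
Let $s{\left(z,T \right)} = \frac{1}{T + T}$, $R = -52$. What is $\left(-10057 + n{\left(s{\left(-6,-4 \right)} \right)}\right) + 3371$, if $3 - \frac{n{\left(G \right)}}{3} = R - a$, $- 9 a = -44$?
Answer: $- \frac{19519}{3} \approx -6506.3$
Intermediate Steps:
$a = \frac{44}{9}$ ($a = \left(- \frac{1}{9}\right) \left(-44\right) = \frac{44}{9} \approx 4.8889$)
$s{\left(z,T \right)} = \frac{1}{2 T}$
$n{\left(G \right)} = \frac{539}{3}$ ($n{\left(G \right)} = 9 - 3 \left(-52 - \frac{44}{9}\right) = 9 - - \frac{512}{3} = 9 + \frac{512}{3} = \frac{539}{3}$)
$\left(-10057 + n{\left(s{\left(-6,-4 \right)} \right)}\right) + 3371 = \left(-10057 + \frac{539}{3}\right) + 3371 = - \frac{29632}{3} + 3371 = - \frac{19519}{3}$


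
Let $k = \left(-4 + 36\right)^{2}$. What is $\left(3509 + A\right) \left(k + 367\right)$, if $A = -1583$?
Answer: $2679066$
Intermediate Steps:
$k = 1024$ ($k = 32^{2} = 1024$)
$\left(3509 + A\right) \left(k + 367\right) = \left(3509 - 1583\right) \left(1024 + 367\right) = 1926 \cdot 1391 = 2679066$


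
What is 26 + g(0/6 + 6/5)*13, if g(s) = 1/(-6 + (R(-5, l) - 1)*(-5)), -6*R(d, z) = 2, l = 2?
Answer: 91/2 ≈ 45.500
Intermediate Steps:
R(d, z) = -⅓ (R(d, z) = -⅙*2 = -⅓)
g(s) = 3/2 (g(s) = 1/(-6 + (-⅓ - 1)*(-5)) = 1/(-6 - 4/3*(-5)) = 1/(-6 + 20/3) = 1/(⅔) = 3/2)
26 + g(0/6 + 6/5)*13 = 26 + (3/2)*13 = 26 + 39/2 = 91/2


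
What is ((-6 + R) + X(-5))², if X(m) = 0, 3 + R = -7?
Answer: 256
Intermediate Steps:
R = -10 (R = -3 - 7 = -10)
((-6 + R) + X(-5))² = ((-6 - 10) + 0)² = (-16 + 0)² = (-16)² = 256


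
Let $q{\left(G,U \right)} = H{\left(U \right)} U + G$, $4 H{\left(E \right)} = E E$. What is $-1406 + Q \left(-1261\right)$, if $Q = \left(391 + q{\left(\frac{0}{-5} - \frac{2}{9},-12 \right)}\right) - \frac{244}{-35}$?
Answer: $\frac{13162039}{315} \approx 41784.0$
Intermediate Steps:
$H{\left(E \right)} = \frac{E^{2}}{4}$ ($H{\left(E \right)} = \frac{E E}{4} = \frac{E^{2}}{4}$)
$q{\left(G,U \right)} = G + \frac{U^{3}}{4}$ ($q{\left(G,U \right)} = \frac{U^{2}}{4} U + G = \frac{U^{3}}{4} + G = G + \frac{U^{3}}{4}$)
$Q = - \frac{10789}{315}$ ($Q = \left(391 + \left(\left(\frac{0}{-5} - \frac{2}{9}\right) + \frac{\left(-12\right)^{3}}{4}\right)\right) - \frac{244}{-35} = \left(391 + \left(\left(0 \left(- \frac{1}{5}\right) - \frac{2}{9}\right) + \frac{1}{4} \left(-1728\right)\right)\right) - - \frac{244}{35} = \left(391 + \left(\left(0 - \frac{2}{9}\right) - 432\right)\right) + \frac{244}{35} = \left(391 - \frac{3890}{9}\right) + \frac{244}{35} = - \frac{371}{9} + \frac{244}{35} = - \frac{10789}{315} \approx -34.251$)
$-1406 + Q \left(-1261\right) = -1406 - - \frac{13604929}{315} = -1406 + \frac{13604929}{315} = \frac{13162039}{315}$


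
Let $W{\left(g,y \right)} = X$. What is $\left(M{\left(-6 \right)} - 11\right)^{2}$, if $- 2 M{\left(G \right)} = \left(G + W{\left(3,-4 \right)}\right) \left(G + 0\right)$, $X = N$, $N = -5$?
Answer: $1936$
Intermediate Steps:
$X = -5$
$W{\left(g,y \right)} = -5$
$M{\left(G \right)} = - \frac{G \left(-5 + G\right)}{2}$ ($M{\left(G \right)} = - \frac{\left(G - 5\right) \left(G + 0\right)}{2} = - \frac{\left(-5 + G\right) G}{2} = - \frac{G \left(-5 + G\right)}{2}$)
$\left(M{\left(-6 \right)} - 11\right)^{2} = \left(\frac{1}{2} \left(-6\right) \left(5 - -6\right) - 11\right)^{2} = \left(\frac{1}{2} \left(-6\right) \left(5 + 6\right) - 11\right)^{2} = \left(\frac{1}{2} \left(-6\right) 11 - 11\right)^{2} = \left(-33 - 11\right)^{2} = \left(-44\right)^{2} = 1936$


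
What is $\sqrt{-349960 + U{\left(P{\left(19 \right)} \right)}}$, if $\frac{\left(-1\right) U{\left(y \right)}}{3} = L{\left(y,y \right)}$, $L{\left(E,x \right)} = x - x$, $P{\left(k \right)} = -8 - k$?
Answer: $2 i \sqrt{87490} \approx 591.57 i$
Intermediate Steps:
$L{\left(E,x \right)} = 0$
$U{\left(y \right)} = 0$ ($U{\left(y \right)} = \left(-3\right) 0 = 0$)
$\sqrt{-349960 + U{\left(P{\left(19 \right)} \right)}} = \sqrt{-349960 + 0} = \sqrt{-349960} = 2 i \sqrt{87490}$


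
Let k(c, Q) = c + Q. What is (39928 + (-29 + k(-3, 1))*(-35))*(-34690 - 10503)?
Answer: -1853500509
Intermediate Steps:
k(c, Q) = Q + c
(39928 + (-29 + k(-3, 1))*(-35))*(-34690 - 10503) = (39928 + (-29 + (1 - 3))*(-35))*(-34690 - 10503) = (39928 + (-29 - 2)*(-35))*(-45193) = (39928 - 31*(-35))*(-45193) = (39928 + 1085)*(-45193) = 41013*(-45193) = -1853500509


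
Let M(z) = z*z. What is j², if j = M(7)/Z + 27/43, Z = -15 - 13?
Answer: 37249/29584 ≈ 1.2591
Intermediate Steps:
Z = -28
M(z) = z²
j = -193/172 (j = 7²/(-28) + 27/43 = 49*(-1/28) + 27*(1/43) = -7/4 + 27/43 = -193/172 ≈ -1.1221)
j² = (-193/172)² = 37249/29584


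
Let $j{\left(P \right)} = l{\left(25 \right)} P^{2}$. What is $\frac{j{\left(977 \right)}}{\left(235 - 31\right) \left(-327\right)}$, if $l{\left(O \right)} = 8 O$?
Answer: $- \frac{47726450}{16677} \approx -2861.8$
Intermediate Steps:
$j{\left(P \right)} = 200 P^{2}$ ($j{\left(P \right)} = 8 \cdot 25 P^{2} = 200 P^{2}$)
$\frac{j{\left(977 \right)}}{\left(235 - 31\right) \left(-327\right)} = \frac{200 \cdot 977^{2}}{\left(235 - 31\right) \left(-327\right)} = \frac{200 \cdot 954529}{204 \left(-327\right)} = \frac{190905800}{-66708} = 190905800 \left(- \frac{1}{66708}\right) = - \frac{47726450}{16677}$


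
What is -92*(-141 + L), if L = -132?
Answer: 25116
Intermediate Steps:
-92*(-141 + L) = -92*(-141 - 132) = -92*(-273) = 25116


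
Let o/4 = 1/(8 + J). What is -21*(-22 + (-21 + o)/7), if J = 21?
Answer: 15213/29 ≈ 524.59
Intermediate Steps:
o = 4/29 (o = 4/(8 + 21) = 4/29 ≈ 0.13793)
-21*(-22 + (-21 + o)/7) = -21*(-22 + (-21 + 4/29)/7) = -21*(-22 - 605/29*1/7) = -21*(-22 - 605/203) = -21*(-5071/203) = 15213/29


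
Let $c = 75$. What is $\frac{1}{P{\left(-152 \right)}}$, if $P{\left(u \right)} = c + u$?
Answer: $- \frac{1}{77} \approx -0.012987$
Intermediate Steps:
$P{\left(u \right)} = 75 + u$
$\frac{1}{P{\left(-152 \right)}} = \frac{1}{75 - 152} = \frac{1}{-77} = - \frac{1}{77}$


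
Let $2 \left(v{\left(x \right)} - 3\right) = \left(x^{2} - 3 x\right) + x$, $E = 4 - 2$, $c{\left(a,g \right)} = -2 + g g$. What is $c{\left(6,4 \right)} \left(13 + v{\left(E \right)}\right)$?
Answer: $224$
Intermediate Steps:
$c{\left(a,g \right)} = -2 + g^{2}$
$E = 2$
$v{\left(x \right)} = 3 + \frac{x^{2}}{2} - x$ ($v{\left(x \right)} = 3 + \frac{\left(x^{2} - 3 x\right) + x}{2} = 3 + \frac{x^{2} - 2 x}{2} = 3 + \left(\frac{x^{2}}{2} - x\right) = 3 + \frac{x^{2}}{2} - x$)
$c{\left(6,4 \right)} \left(13 + v{\left(E \right)}\right) = \left(-2 + 4^{2}\right) \left(13 + \left(3 + \frac{2^{2}}{2} - 2\right)\right) = \left(-2 + 16\right) \left(13 + \left(3 + \frac{1}{2} \cdot 4 - 2\right)\right) = 14 \left(13 + \left(3 + 2 - 2\right)\right) = 14 \left(13 + 3\right) = 14 \cdot 16 = 224$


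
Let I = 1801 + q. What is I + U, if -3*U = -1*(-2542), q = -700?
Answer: 761/3 ≈ 253.67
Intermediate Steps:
I = 1101 (I = 1801 - 700 = 1101)
U = -2542/3 (U = -(-1)*(-2542)/3 = -1/3*2542 = -2542/3 ≈ -847.33)
I + U = 1101 - 2542/3 = 761/3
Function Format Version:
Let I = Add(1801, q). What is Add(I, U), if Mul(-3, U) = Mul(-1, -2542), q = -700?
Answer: Rational(761, 3) ≈ 253.67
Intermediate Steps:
I = 1101 (I = Add(1801, -700) = 1101)
U = Rational(-2542, 3) (U = Mul(Rational(-1, 3), Mul(-1, -2542)) = Mul(Rational(-1, 3), 2542) = Rational(-2542, 3) ≈ -847.33)
Add(I, U) = Add(1101, Rational(-2542, 3)) = Rational(761, 3)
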